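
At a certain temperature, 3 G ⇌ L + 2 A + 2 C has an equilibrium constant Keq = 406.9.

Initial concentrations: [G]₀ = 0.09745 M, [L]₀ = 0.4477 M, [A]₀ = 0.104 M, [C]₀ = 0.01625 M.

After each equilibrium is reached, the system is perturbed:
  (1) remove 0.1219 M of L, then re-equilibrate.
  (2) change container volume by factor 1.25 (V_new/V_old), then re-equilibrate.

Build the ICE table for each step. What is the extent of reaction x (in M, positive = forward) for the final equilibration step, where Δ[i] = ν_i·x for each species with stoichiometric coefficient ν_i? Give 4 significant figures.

x = 1.8625e-04 M

Q₀ = 0.001382 vs Keq = 406.9 ⇒ Q<K, forward
Step 1:
                  G         L         A         C
  I         0.09745    0.4477     0.104   0.01625
  C        -0.09168   0.03056   0.06112   0.06112
  E        0.005767    0.4783    0.1651   0.07737
  solve Keq expr → x = 0.03056; check Q = 406.9
Then remove 0.1219 M of L.
Step 2:
                  G         L         A         C
  I        0.005767    0.3564    0.1651   0.07737
  C       -5.1519e-04 1.7173e-04 3.4346e-04 3.4346e-04
  E        0.005252    0.3565    0.1655   0.07772
  solve Keq expr → x = 1.7173e-04; check Q = 406.9
Then change container volume by factor 1.25 (V_new/V_old).
Step 3:
                  G         L         A         C
  I        0.004202    0.2852    0.1324   0.06217
  C       -5.5874e-04 1.8625e-04 3.7249e-04 3.7249e-04
  E        0.003643    0.2854    0.1327   0.06254
  solve Keq expr → x = 1.8625e-04; check Q = 406.9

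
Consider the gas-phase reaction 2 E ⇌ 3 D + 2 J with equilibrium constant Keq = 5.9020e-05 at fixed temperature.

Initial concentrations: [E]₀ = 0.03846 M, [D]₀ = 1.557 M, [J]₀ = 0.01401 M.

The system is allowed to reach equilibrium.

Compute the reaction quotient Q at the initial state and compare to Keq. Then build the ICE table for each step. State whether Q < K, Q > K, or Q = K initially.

Q₀ = 0.5009; Q > K (proceeds reverse)

Q₀ = 0.5009 vs Keq = 5.9020e-05 ⇒ Q>K, reverse
Step 1:
                    E           D           J
  Initial     0.03846       1.557     0.01401
  Change       0.0138     -0.0207     -0.0138
  Equil       0.05226       1.536  2.1084e-04
  solve Keq expr → x = -0.0069; check Q = 5.9020e-05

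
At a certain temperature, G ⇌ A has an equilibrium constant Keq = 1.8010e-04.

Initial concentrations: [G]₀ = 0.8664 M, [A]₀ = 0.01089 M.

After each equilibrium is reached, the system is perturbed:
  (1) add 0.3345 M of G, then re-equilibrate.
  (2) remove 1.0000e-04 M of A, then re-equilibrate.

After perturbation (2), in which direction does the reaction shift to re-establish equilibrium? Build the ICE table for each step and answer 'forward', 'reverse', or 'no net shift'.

Q₀ = 0.01257 vs Keq = 1.8010e-04 ⇒ Q>K, reverse
Step 1:
                    G           A
  I            0.8664     0.01089
  C           0.01073    -0.01073
  E            0.8771  1.5797e-04
  solve Keq expr → x = -0.01073; check Q = 1.8010e-04
Then add 0.3345 M of G.
Step 2:
                    G           A
  I             1.212  1.5797e-04
  C       -6.0233e-05  6.0233e-05
  E             1.212  2.1820e-04
  solve Keq expr → x = 6.0233e-05; check Q = 1.8010e-04
Then remove 1.0000e-04 M of A.
Step 3:
                    G           A
  I             1.212  1.1820e-04
  C       -9.9982e-05  9.9982e-05
  E             1.211  2.1819e-04
  solve Keq expr → x = 9.9982e-05; check Q = 1.8010e-04

Direction: forward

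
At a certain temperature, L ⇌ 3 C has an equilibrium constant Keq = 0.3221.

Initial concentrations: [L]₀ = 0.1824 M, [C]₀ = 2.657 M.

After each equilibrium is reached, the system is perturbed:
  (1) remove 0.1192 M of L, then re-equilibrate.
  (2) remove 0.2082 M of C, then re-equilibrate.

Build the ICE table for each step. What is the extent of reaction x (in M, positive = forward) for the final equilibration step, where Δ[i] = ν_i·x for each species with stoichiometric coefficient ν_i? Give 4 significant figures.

x = 0.06334 M

Q₀ = 102.8 vs Keq = 0.3221 ⇒ Q>K, reverse
Step 1:
                  L         C
  Initial    0.1824     2.657
  Change     0.6691    -2.007
  Equil      0.8515    0.6497
  solve Keq expr → x = -0.6691; check Q = 0.3221
Then remove 0.1192 M of L.
Step 2:
                  L         C
  Initial    0.7323    0.6497
  Change   0.009712  -0.02913
  Equil       0.742    0.6206
  solve Keq expr → x = -0.009712; check Q = 0.3221
Then remove 0.2082 M of C.
Step 3:
                  L         C
  Initial     0.742    0.4124
  Change   -0.06334      0.19
  Equil      0.6787    0.6024
  solve Keq expr → x = 0.06334; check Q = 0.3221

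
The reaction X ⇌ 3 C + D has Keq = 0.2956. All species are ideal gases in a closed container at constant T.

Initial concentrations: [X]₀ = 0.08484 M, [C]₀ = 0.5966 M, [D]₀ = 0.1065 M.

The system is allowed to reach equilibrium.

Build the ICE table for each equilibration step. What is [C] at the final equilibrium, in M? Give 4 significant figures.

Q₀ = 0.2666 vs Keq = 0.2956 ⇒ Q<K, forward
Step 1:
                   X          C          D
  Initial    0.08484     0.5966     0.1065
  Change   -0.002854   0.008561   0.002854
  Equil      0.08199     0.6052     0.1094
  solve Keq expr → x = 0.002854; check Q = 0.2956

[C]_eq = 0.6052 M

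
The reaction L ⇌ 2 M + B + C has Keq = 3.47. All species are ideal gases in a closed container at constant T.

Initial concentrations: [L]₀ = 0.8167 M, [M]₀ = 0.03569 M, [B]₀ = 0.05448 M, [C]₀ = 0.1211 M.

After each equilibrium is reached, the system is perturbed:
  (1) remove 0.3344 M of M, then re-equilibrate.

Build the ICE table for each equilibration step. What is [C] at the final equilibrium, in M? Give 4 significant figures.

Q₀ = 1.0290e-05 vs Keq = 3.47 ⇒ Q<K, forward
Step 1:
                    L           M           B           C
  init         0.8167     0.03569     0.05448      0.1211
  Δ           -0.6039       1.208      0.6039      0.6039
  eq           0.2128       1.244      0.6584       0.725
  solve Keq expr → x = 0.6039; check Q = 3.47
Then remove 0.3344 M of M.
Step 2:
                    L           M           B           C
  init         0.2128      0.9092      0.6584       0.725
  Δ          -0.05078      0.1016     0.05078     0.05078
  eq            0.162       1.011      0.7092      0.7758
  solve Keq expr → x = 0.05078; check Q = 3.47

[C]_eq = 0.7758 M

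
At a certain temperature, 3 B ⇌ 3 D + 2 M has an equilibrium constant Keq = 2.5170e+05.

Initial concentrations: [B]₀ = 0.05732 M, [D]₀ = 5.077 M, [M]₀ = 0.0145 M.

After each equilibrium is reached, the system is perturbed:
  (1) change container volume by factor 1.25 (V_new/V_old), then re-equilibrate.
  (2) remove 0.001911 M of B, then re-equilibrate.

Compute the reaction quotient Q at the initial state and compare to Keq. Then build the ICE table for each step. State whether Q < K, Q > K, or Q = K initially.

Q₀ = 146.1 vs Keq = 2.5170e+05 ⇒ Q<K, forward
Step 1:
                   B          D          M
  I          0.05732      5.077     0.0145
  C         -0.04693    0.04693    0.03129
  E          0.01039      5.124    0.04579
  solve Keq expr → x = 0.01564; check Q = 2.5170e+05
Then change container volume by factor 1.25 (V_new/V_old).
Step 2:
                   B          D          M
  I         0.008309      4.099    0.03663
  C        -0.001055   0.001055 7.0354e-04
  E         0.007254        4.1    0.03733
  solve Keq expr → x = 3.5177e-04; check Q = 2.5170e+05
Then remove 0.001911 M of B.
Step 3:
                   B          D          M
  I         0.005343        4.1    0.03733
  C         0.001756  -0.001756   -0.00117
  E         0.007099      4.098    0.03616
  solve Keq expr → x = -5.8518e-04; check Q = 2.5170e+05

Q₀ = 146.1; Q < K (proceeds forward)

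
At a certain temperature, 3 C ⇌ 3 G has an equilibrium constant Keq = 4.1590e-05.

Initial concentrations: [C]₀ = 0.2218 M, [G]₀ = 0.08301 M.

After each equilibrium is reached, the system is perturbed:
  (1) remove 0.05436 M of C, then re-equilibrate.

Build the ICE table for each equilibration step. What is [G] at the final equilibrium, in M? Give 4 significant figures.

Q₀ = 0.05242 vs Keq = 4.1590e-05 ⇒ Q>K, reverse
Step 1:
                   C          G
  init        0.2218    0.08301
  Δ           0.0728    -0.0728
  eq          0.2946    0.01021
  solve Keq expr → x = -0.02427; check Q = 4.1590e-05
Then remove 0.05436 M of C.
Step 2:
                   C          G
  init        0.2402    0.01021
  Δ          0.00182   -0.00182
  eq          0.2421   0.008387
  solve Keq expr → x = -6.0678e-04; check Q = 4.1590e-05

[G]_eq = 0.008387 M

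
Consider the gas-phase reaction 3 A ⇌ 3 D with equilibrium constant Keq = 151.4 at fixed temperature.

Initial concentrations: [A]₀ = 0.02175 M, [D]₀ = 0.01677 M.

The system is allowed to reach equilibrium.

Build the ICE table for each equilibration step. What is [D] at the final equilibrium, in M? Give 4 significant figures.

Q₀ = 0.4584 vs Keq = 151.4 ⇒ Q<K, forward
Step 1:
                  A         D
  Initial   0.02175   0.01677
  Change   -0.01566   0.01566
  Equil    0.006086   0.03243
  solve Keq expr → x = 0.005221; check Q = 151.4

[D]_eq = 0.03243 M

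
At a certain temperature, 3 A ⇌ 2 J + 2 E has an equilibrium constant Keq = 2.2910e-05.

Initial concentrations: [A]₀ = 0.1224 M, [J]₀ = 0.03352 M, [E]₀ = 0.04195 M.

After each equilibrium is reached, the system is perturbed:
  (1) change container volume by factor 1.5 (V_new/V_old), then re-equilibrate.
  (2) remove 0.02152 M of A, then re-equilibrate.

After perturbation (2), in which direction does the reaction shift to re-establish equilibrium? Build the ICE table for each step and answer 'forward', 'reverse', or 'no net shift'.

Q₀ = 0.001078 vs Keq = 2.2910e-05 ⇒ Q>K, reverse
Step 1:
                   A          J          E
  Initial     0.1224    0.03352    0.04195
  Change     0.03046    -0.0203    -0.0203
  Equil       0.1529    0.01322    0.02165
  solve Keq expr → x = -0.01015; check Q = 2.2910e-05
Then change container volume by factor 1.5 (V_new/V_old).
Step 2:
                   A          J          E
  Initial     0.1019    0.00881    0.01443
  Change   -0.001547   0.001032   0.001032
  Equil       0.1004   0.009842    0.01546
  solve Keq expr → x = 5.1581e-04; check Q = 2.2910e-05
Then remove 0.02152 M of A.
Step 3:
                   A          J          E
  Initial    0.07884   0.009842    0.01546
  Change    0.002605  -0.001737  -0.001737
  Equil      0.08144   0.008105    0.01373
  solve Keq expr → x = -8.6829e-04; check Q = 2.2910e-05

Direction: reverse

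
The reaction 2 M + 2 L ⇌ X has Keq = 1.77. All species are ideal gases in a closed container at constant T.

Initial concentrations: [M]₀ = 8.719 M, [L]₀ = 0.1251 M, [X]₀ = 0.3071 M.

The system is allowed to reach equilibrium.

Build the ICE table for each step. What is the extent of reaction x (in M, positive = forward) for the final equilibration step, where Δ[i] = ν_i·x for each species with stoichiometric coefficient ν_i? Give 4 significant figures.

x = 0.03705 M

Q₀ = 0.2581 vs Keq = 1.77 ⇒ Q<K, forward
Step 1:
                    M           L           X
  Initial       8.719      0.1251      0.3071
  Change     -0.07409    -0.07409     0.03705
  Equil         8.645     0.05101      0.3441
  solve Keq expr → x = 0.03705; check Q = 1.77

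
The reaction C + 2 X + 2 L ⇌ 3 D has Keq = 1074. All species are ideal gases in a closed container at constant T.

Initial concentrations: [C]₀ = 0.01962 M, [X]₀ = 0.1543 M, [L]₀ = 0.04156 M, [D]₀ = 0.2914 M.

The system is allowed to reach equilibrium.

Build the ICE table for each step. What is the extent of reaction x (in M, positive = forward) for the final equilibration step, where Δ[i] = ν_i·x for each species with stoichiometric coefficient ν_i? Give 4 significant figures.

x = -0.02111 M

Q₀ = 3.0668e+04 vs Keq = 1074 ⇒ Q>K, reverse
Step 1:
                  C         X         L         D
  Initial   0.01962    0.1543   0.04156    0.2914
  Change    0.02111   0.04223   0.04223  -0.06334
  Equil     0.04073    0.1965   0.08379    0.2281
  solve Keq expr → x = -0.02111; check Q = 1074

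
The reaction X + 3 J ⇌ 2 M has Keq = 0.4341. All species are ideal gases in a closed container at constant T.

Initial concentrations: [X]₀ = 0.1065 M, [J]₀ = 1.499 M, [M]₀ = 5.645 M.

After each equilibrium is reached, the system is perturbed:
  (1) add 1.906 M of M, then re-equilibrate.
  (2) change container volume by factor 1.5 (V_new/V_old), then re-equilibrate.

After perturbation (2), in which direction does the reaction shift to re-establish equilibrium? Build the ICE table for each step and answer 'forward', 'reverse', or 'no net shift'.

Direction: reverse

Q₀ = 88.83 vs Keq = 0.4341 ⇒ Q>K, reverse
Step 1:
                    X           J           M
  Initial      0.1065       1.499       5.645
  Change       0.7213       2.164      -1.443
  Equil        0.8278       3.663       4.202
  solve Keq expr → x = -0.7213; check Q = 0.4341
Then add 1.906 M of M.
Step 2:
                    X           J           M
  Initial      0.8278       3.663       6.108
  Change       0.1845      0.5535      -0.369
  Equil         1.012       4.216       5.739
  solve Keq expr → x = -0.1845; check Q = 0.4341
Then change container volume by factor 1.5 (V_new/V_old).
Step 3:
                    X           J           M
  Initial      0.6749       2.811       3.826
  Change       0.1503      0.4508     -0.3006
  Equil        0.8252       3.262       3.526
  solve Keq expr → x = -0.1503; check Q = 0.4341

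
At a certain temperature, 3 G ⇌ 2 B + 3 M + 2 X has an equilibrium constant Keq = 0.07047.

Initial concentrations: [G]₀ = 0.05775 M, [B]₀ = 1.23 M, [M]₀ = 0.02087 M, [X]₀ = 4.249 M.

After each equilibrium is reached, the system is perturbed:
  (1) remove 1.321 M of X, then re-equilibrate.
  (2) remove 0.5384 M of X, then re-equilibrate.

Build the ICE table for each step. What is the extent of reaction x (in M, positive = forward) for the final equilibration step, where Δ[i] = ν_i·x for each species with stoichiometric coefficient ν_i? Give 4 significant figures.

x = 4.7295e-04 M

Q₀ = 1.289 vs Keq = 0.07047 ⇒ Q>K, reverse
Step 1:
                    G           B           M           X
  init        0.05775        1.23     0.02087       4.249
  Δ           0.01134   -0.007562    -0.01134   -0.007562
  eq          0.06909       1.222    0.009527       4.241
  solve Keq expr → x = -0.003781; check Q = 0.07047
Then remove 1.321 M of X.
Step 2:
                    G           B           M           X
  init        0.06909       1.222    0.009527        2.92
  Δ         -0.002275    0.001517    0.002275    0.001517
  eq          0.06682       1.224      0.0118       2.922
  solve Keq expr → x = 7.5827e-04; check Q = 0.07047
Then remove 0.5384 M of X.
Step 3:
                    G           B           M           X
  init        0.06682       1.224      0.0118       2.384
  Δ         -0.001419  9.4590e-04    0.001419  9.4590e-04
  eq           0.0654       1.225     0.01322       2.385
  solve Keq expr → x = 4.7295e-04; check Q = 0.07047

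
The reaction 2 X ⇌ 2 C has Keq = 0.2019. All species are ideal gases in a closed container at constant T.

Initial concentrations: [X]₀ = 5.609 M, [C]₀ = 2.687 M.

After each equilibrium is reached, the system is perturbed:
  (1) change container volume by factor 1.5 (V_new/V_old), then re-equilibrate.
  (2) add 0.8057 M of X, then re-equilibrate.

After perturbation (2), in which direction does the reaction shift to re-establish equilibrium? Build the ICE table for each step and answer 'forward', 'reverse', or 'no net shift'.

Q₀ = 0.2295 vs Keq = 0.2019 ⇒ Q>K, reverse
Step 1:
                   X          C
  I            5.609      2.687
  C            0.115     -0.115
  E            5.724      2.572
  solve Keq expr → x = -0.05751; check Q = 0.2019
Then change container volume by factor 1.5 (V_new/V_old).
Step 2:
                   X          C
  I            3.816      1.715
  C                0          0
  E            3.816      1.715
  solve Keq expr → x = 0; check Q = 0.2019
Then add 0.8057 M of X.
Step 3:
                   X          C
  I            4.622      1.715
  C          -0.2498     0.2498
  E            4.372      1.964
  solve Keq expr → x = 0.1249; check Q = 0.2019

Direction: forward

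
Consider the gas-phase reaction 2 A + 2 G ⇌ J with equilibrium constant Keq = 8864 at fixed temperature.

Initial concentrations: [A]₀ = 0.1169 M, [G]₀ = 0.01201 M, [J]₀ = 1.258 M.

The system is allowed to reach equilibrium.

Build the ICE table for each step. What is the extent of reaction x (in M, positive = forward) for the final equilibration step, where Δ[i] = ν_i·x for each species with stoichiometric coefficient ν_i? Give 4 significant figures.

Q₀ = 6.3821e+05 vs Keq = 8864 ⇒ Q>K, reverse
Step 1:
                   A          G          J
  I           0.1169    0.01201      1.258
  C          0.05609    0.05609   -0.02804
  E            0.173     0.0681       1.23
  solve Keq expr → x = -0.02804; check Q = 8864

x = -0.02804 M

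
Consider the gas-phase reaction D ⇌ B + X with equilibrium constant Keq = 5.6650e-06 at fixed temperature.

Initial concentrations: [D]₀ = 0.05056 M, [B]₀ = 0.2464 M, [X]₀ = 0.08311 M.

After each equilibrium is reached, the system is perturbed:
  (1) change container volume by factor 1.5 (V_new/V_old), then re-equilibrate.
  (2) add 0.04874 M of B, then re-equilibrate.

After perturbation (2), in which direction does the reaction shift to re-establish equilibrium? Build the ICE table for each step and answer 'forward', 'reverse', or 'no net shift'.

Q₀ = 0.405 vs Keq = 5.6650e-06 ⇒ Q>K, reverse
Step 1:
                    D           B           X
  init        0.05056      0.2464     0.08311
  Δ           0.08311    -0.08311    -0.08311
  eq           0.1337      0.1633  4.6371e-06
  solve Keq expr → x = -0.08311; check Q = 5.6650e-06
Then change container volume by factor 1.5 (V_new/V_old).
Step 2:
                    D           B           X
  init        0.08911      0.1089  3.0914e-06
  Δ       -1.5456e-06  1.5456e-06  1.5456e-06
  eq          0.08911      0.1089  4.6370e-06
  solve Keq expr → x = 1.5456e-06; check Q = 5.6650e-06
Then add 0.04874 M of B.
Step 3:
                    D           B           X
  init        0.08911      0.1576  4.6370e-06
  Δ        1.4339e-06 -1.4339e-06 -1.4339e-06
  eq          0.08911      0.1576  3.2030e-06
  solve Keq expr → x = -1.4339e-06; check Q = 5.6650e-06

Direction: reverse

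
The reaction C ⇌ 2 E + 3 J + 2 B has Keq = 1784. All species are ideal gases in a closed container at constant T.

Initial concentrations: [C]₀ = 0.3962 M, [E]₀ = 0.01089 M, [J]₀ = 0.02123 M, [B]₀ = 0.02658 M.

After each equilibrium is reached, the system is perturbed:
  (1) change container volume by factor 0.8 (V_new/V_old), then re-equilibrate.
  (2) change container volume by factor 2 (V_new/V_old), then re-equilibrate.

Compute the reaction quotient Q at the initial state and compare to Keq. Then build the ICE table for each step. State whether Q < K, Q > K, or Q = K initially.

Q₀ = 2.0235e-12 vs Keq = 1784 ⇒ Q<K, forward
Step 1:
                    C           E           J           B
  Initial      0.3962     0.01089     0.02123     0.02658
  Change      -0.3958      0.7915       1.187      0.7915
  Equil    4.2645e-04      0.8024       1.209      0.8181
  solve Keq expr → x = 0.3958; check Q = 1784
Then change container volume by factor 0.8 (V_new/V_old).
Step 2:
                    C           E           J           B
  Initial  5.3306e-04       1.003       1.511       1.023
  Change      0.00146   -0.002919   -0.004379   -0.002919
  Equil      0.001993           1       1.506        1.02
  solve Keq expr → x = -0.00146; check Q = 1784
Then change container volume by factor 2 (V_new/V_old).
Step 3:
                    C           E           J           B
  Initial  9.9634e-04      0.5001      0.7532      0.5099
  Change  -9.8034e-04    0.001961    0.002941    0.001961
  Equil    1.5997e-05       0.502      0.7561      0.5118
  solve Keq expr → x = 9.8034e-04; check Q = 1784

Q₀ = 2.0235e-12; Q < K (proceeds forward)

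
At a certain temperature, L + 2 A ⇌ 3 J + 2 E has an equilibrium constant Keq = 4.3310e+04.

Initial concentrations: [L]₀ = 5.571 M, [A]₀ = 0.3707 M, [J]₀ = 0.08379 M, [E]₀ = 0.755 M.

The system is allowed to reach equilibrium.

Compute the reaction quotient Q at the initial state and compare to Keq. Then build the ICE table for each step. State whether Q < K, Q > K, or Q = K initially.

Q₀ = 4.3802e-04 vs Keq = 4.3310e+04 ⇒ Q<K, forward
Step 1:
                  L         A         J         E
  init        5.571    0.3707   0.08379     0.755
  Δ         -0.1848   -0.3695    0.5543    0.3695
  eq          5.386  0.001187    0.6381     1.125
  solve Keq expr → x = 0.1848; check Q = 4.3310e+04

Q₀ = 4.3802e-04; Q < K (proceeds forward)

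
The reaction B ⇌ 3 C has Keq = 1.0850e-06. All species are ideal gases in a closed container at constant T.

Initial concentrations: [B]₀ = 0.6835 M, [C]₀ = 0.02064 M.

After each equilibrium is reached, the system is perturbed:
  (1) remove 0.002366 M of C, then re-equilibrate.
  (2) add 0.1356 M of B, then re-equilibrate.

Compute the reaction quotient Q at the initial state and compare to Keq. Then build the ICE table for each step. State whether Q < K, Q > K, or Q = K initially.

Q₀ = 1.2864e-05 vs Keq = 1.0850e-06 ⇒ Q>K, reverse
Step 1:
                   B          C
  Initial     0.6835    0.02064
  Change    0.003857   -0.01157
  Equil       0.6874   0.009069
  solve Keq expr → x = -0.003857; check Q = 1.0850e-06
Then remove 0.002366 M of C.
Step 2:
                   B          C
  Initial     0.6874   0.006703
  Change  -7.8751e-04   0.002363
  Equil       0.6866   0.009065
  solve Keq expr → x = 7.8751e-04; check Q = 1.0850e-06
Then add 0.1356 M of B.
Step 3:
                   B          C
  Initial     0.8222   0.009065
  Change  -1.8686e-04 5.6059e-04
  Equil        0.822   0.009626
  solve Keq expr → x = 1.8686e-04; check Q = 1.0850e-06

Q₀ = 1.2864e-05; Q > K (proceeds reverse)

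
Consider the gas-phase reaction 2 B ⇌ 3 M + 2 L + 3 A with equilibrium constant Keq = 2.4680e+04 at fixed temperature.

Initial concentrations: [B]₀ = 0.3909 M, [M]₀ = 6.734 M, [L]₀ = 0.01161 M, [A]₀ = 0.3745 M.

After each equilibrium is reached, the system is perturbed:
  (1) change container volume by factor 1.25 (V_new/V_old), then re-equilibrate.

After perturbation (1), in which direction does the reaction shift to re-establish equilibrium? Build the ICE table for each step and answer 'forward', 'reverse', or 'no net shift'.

Direction: forward

Q₀ = 0.01415 vs Keq = 2.4680e+04 ⇒ Q<K, forward
Step 1:
                   B          M          L          A
  Initial     0.3909      6.734    0.01161     0.3745
  Change     -0.3521     0.5281     0.3521     0.5281
  Equil      0.03885      7.262     0.3637     0.9026
  solve Keq expr → x = 0.176; check Q = 2.4680e+04
Then change container volume by factor 1.25 (V_new/V_old).
Step 2:
                   B          M          L          A
  Initial    0.03108       5.81     0.2909     0.7221
  Change    -0.01362    0.02043    0.01362    0.02043
  Equil      0.01746       5.83     0.3045     0.7425
  solve Keq expr → x = 0.006809; check Q = 2.4680e+04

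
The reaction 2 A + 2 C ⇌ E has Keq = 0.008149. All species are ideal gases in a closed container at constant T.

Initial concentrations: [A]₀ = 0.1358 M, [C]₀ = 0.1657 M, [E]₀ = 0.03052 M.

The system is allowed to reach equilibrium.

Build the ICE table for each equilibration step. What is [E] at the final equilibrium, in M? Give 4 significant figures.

Q₀ = 60.28 vs Keq = 0.008149 ⇒ Q>K, reverse
Step 1:
                  A         C         E
  I          0.1358    0.1657   0.03052
  C         0.06101   0.06101   -0.0305
  E          0.1968    0.2267 1.6223e-05
  solve Keq expr → x = -0.0305; check Q = 0.008149

[E]_eq = 1.6223e-05 M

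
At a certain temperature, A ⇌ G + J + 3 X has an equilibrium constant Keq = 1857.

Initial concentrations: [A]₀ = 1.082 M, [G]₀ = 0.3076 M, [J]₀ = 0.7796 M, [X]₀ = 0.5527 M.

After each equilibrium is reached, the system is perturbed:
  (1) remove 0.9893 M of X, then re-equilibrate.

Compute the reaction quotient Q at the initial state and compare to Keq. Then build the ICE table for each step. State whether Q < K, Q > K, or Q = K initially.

Q₀ = 0.03742; Q < K (proceeds forward)

Q₀ = 0.03742 vs Keq = 1857 ⇒ Q<K, forward
Step 1:
                   A          G          J          X
  Initial      1.082     0.3076     0.7796     0.5527
  Change      -1.021      1.021      1.021      3.063
  Equil      0.06091      1.329      1.801      3.616
  solve Keq expr → x = 1.021; check Q = 1857
Then remove 0.9893 M of X.
Step 2:
                   A          G          J          X
  Initial    0.06091      1.329      1.801      2.627
  Change    -0.03361    0.03361    0.03361     0.1008
  Equil       0.0273      1.362      1.834      2.727
  solve Keq expr → x = 0.03361; check Q = 1857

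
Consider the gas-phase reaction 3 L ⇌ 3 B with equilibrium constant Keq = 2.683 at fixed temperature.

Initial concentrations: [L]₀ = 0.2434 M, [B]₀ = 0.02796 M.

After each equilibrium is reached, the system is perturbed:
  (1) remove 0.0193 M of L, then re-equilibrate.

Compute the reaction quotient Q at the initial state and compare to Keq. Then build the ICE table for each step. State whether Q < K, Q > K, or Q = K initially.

Q₀ = 0.001516 vs Keq = 2.683 ⇒ Q<K, forward
Step 1:
                    L           B
  I            0.2434     0.02796
  C           -0.1298      0.1298
  E            0.1136      0.1578
  solve Keq expr → x = 0.04328; check Q = 2.683
Then remove 0.0193 M of L.
Step 2:
                    L           B
  I           0.09426      0.1578
  C           0.01122    -0.01122
  E            0.1055      0.1466
  solve Keq expr → x = -0.003741; check Q = 2.683

Q₀ = 0.001516; Q < K (proceeds forward)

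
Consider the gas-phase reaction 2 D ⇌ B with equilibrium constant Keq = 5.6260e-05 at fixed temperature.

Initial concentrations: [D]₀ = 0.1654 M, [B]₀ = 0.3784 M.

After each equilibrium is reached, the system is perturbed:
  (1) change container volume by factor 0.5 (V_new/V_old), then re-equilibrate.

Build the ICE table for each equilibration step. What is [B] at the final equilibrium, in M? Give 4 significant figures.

Q₀ = 13.83 vs Keq = 5.6260e-05 ⇒ Q>K, reverse
Step 1:
                   D          B
  Initial     0.1654     0.3784
  Change      0.7567    -0.3784
  Equil       0.9221 4.7837e-05
  solve Keq expr → x = -0.3784; check Q = 5.6260e-05
Then change container volume by factor 0.5 (V_new/V_old).
Step 2:
                   D          B
  Initial      1.844 9.5673e-05
  Change  -1.9127e-04 9.5633e-05
  Equil        1.844 1.9131e-04
  solve Keq expr → x = 9.5633e-05; check Q = 5.6260e-05

[B]_eq = 1.9131e-04 M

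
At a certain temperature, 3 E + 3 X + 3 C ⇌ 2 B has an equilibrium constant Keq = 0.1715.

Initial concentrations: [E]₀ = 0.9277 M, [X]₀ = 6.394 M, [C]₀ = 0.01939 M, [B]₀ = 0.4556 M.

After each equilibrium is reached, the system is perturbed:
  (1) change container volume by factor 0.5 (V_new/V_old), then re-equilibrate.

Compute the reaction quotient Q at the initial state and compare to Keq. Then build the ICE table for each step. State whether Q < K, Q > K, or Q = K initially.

Q₀ = 136.4 vs Keq = 0.1715 ⇒ Q>K, reverse
Step 1:
                    E           X           C           B
  I            0.9277       6.394     0.01939      0.4556
  C            0.1184      0.1184      0.1184    -0.07894
  E             1.046       6.512      0.1378      0.3767
  solve Keq expr → x = -0.03947; check Q = 0.1715
Then change container volume by factor 0.5 (V_new/V_old).
Step 2:
                    E           X           C           B
  I             2.092       13.02      0.2756      0.7533
  C           -0.2066     -0.2066     -0.2066      0.1378
  E             1.886       12.82     0.06896      0.8911
  solve Keq expr → x = 0.06888; check Q = 0.1715

Q₀ = 136.4; Q > K (proceeds reverse)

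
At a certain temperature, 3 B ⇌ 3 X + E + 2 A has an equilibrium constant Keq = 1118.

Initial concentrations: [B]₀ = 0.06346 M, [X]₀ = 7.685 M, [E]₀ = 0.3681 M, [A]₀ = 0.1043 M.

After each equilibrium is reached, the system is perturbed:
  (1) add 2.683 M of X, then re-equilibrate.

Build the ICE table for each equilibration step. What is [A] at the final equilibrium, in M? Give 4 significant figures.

Q₀ = 7112 vs Keq = 1118 ⇒ Q>K, reverse
Step 1:
                  B         X         E         A
  init      0.06346     7.685    0.3681    0.1043
  Δ         0.03459  -0.03459  -0.01153  -0.02306
  eq        0.09805      7.65    0.3566   0.08124
  solve Keq expr → x = -0.01153; check Q = 1118
Then add 2.683 M of X.
Step 2:
                  B         X         E         A
  init      0.09805     10.33    0.3566   0.08124
  Δ         0.01917  -0.01917 -0.006391  -0.01278
  eq         0.1172     10.31    0.3502   0.06846
  solve Keq expr → x = -0.006391; check Q = 1118

[A]_eq = 0.06846 M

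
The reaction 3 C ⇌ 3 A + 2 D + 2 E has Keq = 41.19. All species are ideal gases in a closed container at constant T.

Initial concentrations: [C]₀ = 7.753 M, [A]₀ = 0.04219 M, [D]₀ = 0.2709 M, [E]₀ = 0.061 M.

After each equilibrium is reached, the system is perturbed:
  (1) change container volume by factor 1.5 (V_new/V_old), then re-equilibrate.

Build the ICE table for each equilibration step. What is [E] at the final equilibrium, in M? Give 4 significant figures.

Q₀ = 4.4004e-11 vs Keq = 41.19 ⇒ Q<K, forward
Step 1:
                    C           A           D           E
  Initial       7.753     0.04219      0.2709       0.061
  Change       -3.735       3.735        2.49        2.49
  Equil         4.018       3.777       2.761       2.551
  solve Keq expr → x = 1.245; check Q = 41.19
Then change container volume by factor 1.5 (V_new/V_old).
Step 2:
                    C           A           D           E
  Initial       2.679       2.518       1.841       1.701
  Change      -0.4363      0.4363      0.2908      0.2908
  Equil         2.243       2.954       2.131       1.991
  solve Keq expr → x = 0.1454; check Q = 41.19

[E]_eq = 1.991 M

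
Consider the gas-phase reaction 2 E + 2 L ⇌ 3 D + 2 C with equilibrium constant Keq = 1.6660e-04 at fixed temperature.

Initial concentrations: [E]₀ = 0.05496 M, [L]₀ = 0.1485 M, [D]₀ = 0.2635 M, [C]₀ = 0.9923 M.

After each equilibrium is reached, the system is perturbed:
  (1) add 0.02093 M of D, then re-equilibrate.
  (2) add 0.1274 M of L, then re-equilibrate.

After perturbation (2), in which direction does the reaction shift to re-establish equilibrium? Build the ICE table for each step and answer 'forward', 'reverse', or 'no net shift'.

Direction: forward

Q₀ = 270.4 vs Keq = 1.6660e-04 ⇒ Q>K, reverse
Step 1:
                   E          L          D          C
  Initial    0.05496     0.1485     0.2635     0.9923
  Change      0.1685     0.1685    -0.2528    -0.1685
  Equil       0.2235      0.317    0.01072     0.8238
  solve Keq expr → x = -0.08426; check Q = 1.6660e-04
Then add 0.02093 M of D.
Step 2:
                   E          L          D          C
  Initial     0.2235      0.317    0.03165     0.8238
  Change     0.01338    0.01338   -0.02007   -0.01338
  Equil       0.2369     0.3304    0.01158     0.8104
  solve Keq expr → x = -0.00669; check Q = 1.6660e-04
Then add 0.1274 M of L.
Step 3:
                   E          L          D          C
  Initial     0.2369     0.4578    0.01158     0.8104
  Change   -0.001788  -0.001788   0.002682   0.001788
  Equil       0.2351      0.456    0.01426     0.8122
  solve Keq expr → x = 8.9400e-04; check Q = 1.6660e-04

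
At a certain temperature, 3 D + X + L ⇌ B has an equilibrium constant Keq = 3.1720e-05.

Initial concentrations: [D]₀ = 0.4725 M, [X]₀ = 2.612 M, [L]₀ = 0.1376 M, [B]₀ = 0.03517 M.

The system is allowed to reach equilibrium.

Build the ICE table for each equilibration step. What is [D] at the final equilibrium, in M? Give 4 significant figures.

[D]_eq = 0.578 M

Q₀ = 0.9276 vs Keq = 3.1720e-05 ⇒ Q>K, reverse
Step 1:
                  D         X         L         B
  init       0.4725     2.612    0.1376   0.03517
  Δ          0.1055   0.03517   0.03517  -0.03517
  eq          0.578     2.647    0.1728 2.8013e-06
  solve Keq expr → x = -0.03517; check Q = 3.1720e-05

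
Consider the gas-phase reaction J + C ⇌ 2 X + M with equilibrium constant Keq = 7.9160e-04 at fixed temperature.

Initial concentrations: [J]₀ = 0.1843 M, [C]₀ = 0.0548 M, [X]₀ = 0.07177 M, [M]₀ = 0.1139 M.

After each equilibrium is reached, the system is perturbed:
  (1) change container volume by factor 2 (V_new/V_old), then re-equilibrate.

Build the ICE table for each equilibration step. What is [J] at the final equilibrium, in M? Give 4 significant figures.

Q₀ = 0.05809 vs Keq = 7.9160e-04 ⇒ Q>K, reverse
Step 1:
                   J          C          X          M
  Initial     0.1843     0.0548    0.07177     0.1139
  Change     0.02939    0.02939   -0.05879   -0.02939
  Equil       0.2137    0.08419    0.01298    0.08451
  solve Keq expr → x = -0.02939; check Q = 7.9160e-04
Then change container volume by factor 2 (V_new/V_old).
Step 2:
                   J          C          X          M
  Initial     0.1068     0.0421   0.006491    0.04225
  Change   -0.001191  -0.001191   0.002383   0.001191
  Equil       0.1057    0.04091   0.008874    0.04344
  solve Keq expr → x = 0.001191; check Q = 7.9160e-04

[J]_eq = 0.1057 M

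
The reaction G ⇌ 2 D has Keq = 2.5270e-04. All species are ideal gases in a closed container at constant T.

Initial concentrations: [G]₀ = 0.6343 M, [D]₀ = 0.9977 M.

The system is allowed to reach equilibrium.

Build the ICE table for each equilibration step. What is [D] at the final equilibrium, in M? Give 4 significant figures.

[D]_eq = 0.01686 M

Q₀ = 1.569 vs Keq = 2.5270e-04 ⇒ Q>K, reverse
Step 1:
                  G         D
  Initial    0.6343    0.9977
  Change     0.4904   -0.9808
  Equil       1.125   0.01686
  solve Keq expr → x = -0.4904; check Q = 2.5270e-04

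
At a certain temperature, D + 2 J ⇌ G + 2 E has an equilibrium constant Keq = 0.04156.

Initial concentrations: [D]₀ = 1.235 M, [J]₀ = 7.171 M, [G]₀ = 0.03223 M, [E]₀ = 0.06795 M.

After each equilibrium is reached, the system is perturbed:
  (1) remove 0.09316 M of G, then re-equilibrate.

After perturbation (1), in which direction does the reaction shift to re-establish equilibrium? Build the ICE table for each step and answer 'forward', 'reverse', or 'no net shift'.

Direction: forward

Q₀ = 2.3432e-06 vs Keq = 0.04156 ⇒ Q<K, forward
Step 1:
                    D           J           G           E
  I             1.235       7.171     0.03223     0.06795
  C            -0.589      -1.178       0.589       1.178
  E             0.646       5.993      0.6212       1.246
  solve Keq expr → x = 0.589; check Q = 0.04156
Then remove 0.09316 M of G.
Step 2:
                    D           J           G           E
  I             0.646       5.993      0.5281       1.246
  C           -0.0224     -0.0448      0.0224      0.0448
  E            0.6236       5.948      0.5504       1.291
  solve Keq expr → x = 0.0224; check Q = 0.04156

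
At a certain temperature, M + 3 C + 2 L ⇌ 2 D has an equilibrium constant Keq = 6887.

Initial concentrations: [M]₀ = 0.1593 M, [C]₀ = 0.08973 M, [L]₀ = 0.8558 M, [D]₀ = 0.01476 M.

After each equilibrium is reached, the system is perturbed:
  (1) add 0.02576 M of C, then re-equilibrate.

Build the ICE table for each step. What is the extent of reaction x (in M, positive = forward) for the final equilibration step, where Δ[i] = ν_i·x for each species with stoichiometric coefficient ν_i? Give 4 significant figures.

Q₀ = 2.585 vs Keq = 6887 ⇒ Q<K, forward
Step 1:
                  M         C         L         D
  Initial    0.1593   0.08973    0.8558   0.01476
  Change   -0.02374  -0.07121  -0.04748   0.04748
  Equil      0.1356   0.01852    0.8083   0.06224
  solve Keq expr → x = 0.02374; check Q = 6887
Then add 0.02576 M of C.
Step 2:
                  M         C         L         D
  Initial    0.1356   0.04428    0.8083   0.06224
  Change  -0.007416  -0.02225  -0.01483   0.01483
  Equil      0.1281   0.02203    0.7935   0.07707
  solve Keq expr → x = 0.007416; check Q = 6887

x = 0.007416 M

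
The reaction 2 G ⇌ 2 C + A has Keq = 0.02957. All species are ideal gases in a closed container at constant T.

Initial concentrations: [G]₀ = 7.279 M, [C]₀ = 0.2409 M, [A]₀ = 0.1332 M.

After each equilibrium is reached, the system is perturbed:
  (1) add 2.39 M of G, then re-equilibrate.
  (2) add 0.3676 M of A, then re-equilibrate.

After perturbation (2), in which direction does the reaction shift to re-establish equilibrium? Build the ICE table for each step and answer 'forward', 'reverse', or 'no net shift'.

Direction: reverse

Q₀ = 1.4589e-04 vs Keq = 0.02957 ⇒ Q<K, forward
Step 1:
                    G           C           A
  init          7.279      0.2409      0.1332
  Δ            -1.067       1.067      0.5336
  eq            6.212       1.308      0.6668
  solve Keq expr → x = 0.5336; check Q = 0.02957
Then add 2.39 M of G.
Step 2:
                    G           C           A
  init          8.602       1.308      0.6668
  Δ            -0.283       0.283      0.1415
  eq            8.319       1.591      0.8083
  solve Keq expr → x = 0.1415; check Q = 0.02957
Then add 0.3676 M of A.
Step 3:
                    G           C           A
  init          8.319       1.591       1.176
  Δ            0.1858     -0.1858    -0.09291
  eq            8.505       1.405       1.083
  solve Keq expr → x = -0.09291; check Q = 0.02957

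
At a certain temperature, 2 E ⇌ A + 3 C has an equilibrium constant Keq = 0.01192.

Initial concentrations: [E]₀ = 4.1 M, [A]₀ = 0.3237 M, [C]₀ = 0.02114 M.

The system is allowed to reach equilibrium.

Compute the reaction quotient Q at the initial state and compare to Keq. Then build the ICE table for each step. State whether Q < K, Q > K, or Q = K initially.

Q₀ = 1.8192e-07; Q < K (proceeds forward)

Q₀ = 1.8192e-07 vs Keq = 0.01192 ⇒ Q<K, forward
Step 1:
                  E         A         C
  I             4.1    0.3237   0.02114
  C          -0.431    0.2155    0.6465
  E           3.669    0.5392    0.6676
  solve Keq expr → x = 0.2155; check Q = 0.01192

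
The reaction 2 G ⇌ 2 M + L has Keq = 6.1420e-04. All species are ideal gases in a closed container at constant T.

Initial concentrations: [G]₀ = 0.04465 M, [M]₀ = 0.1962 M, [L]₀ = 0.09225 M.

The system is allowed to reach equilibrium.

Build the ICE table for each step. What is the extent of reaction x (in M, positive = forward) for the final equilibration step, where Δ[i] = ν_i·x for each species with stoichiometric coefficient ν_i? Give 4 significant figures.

Q₀ = 1.781 vs Keq = 6.1420e-04 ⇒ Q>K, reverse
Step 1:
                    G           M           L
  I           0.04465      0.1962     0.09225
  C            0.1552     -0.1552    -0.07762
  E            0.1999     0.04096     0.01463
  solve Keq expr → x = -0.07762; check Q = 6.1420e-04

x = -0.07762 M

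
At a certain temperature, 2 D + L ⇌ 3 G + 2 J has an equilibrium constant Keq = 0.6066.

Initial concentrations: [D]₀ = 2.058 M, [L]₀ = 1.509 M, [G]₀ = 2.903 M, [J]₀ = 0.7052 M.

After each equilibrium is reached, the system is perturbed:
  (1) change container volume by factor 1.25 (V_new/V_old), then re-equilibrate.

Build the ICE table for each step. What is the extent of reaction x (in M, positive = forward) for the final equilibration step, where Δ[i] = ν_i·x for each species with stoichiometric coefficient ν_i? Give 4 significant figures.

Q₀ = 1.904 vs Keq = 0.6066 ⇒ Q>K, reverse
Step 1:
                    D           L           G           J
  Initial       2.058       1.509       2.903      0.7052
  Change       0.1853     0.09265      -0.278     -0.1853
  Equil         2.243       1.602       2.625      0.5199
  solve Keq expr → x = -0.09265; check Q = 0.6066
Then change container volume by factor 1.25 (V_new/V_old).
Step 2:
                    D           L           G           J
  Initial       1.795       1.281         2.1      0.4159
  Change     -0.05479    -0.02739     0.08218     0.05479
  Equil          1.74       1.254       2.182      0.4707
  solve Keq expr → x = 0.02739; check Q = 0.6066

x = 0.02739 M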